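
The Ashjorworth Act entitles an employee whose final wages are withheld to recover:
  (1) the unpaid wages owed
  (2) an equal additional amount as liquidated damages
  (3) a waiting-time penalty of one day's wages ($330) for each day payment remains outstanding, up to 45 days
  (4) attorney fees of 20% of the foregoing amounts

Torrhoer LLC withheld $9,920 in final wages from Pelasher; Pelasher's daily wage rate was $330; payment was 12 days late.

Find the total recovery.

Liquidated damages (equal amount): $9,920
Penalty days: min(12, 45) = 12
Waiting-time penalty: 12 × $330 = $3,960
Subtotal: $9,920 + $9,920 + $3,960 = $23,800
Attorney fees: 20% of $23,800 = $4,760
Total award: $23,800 + $4,760 = $28,560

$28,560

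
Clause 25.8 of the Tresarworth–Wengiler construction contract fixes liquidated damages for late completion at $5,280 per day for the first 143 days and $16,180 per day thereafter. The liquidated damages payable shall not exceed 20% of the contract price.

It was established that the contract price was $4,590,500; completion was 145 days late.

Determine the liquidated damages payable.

First 143 days: 143 × $5,280 = $755,040
Remaining days: (145 − 143) × $16,180 = $32,360
Accrued per-day damages: $755,040 + $32,360 = $787,400
Cap: 20% of $4,590,500 = $918,100
Cap at $918,100: $787,400 is within the cap, no reduction.

$787,400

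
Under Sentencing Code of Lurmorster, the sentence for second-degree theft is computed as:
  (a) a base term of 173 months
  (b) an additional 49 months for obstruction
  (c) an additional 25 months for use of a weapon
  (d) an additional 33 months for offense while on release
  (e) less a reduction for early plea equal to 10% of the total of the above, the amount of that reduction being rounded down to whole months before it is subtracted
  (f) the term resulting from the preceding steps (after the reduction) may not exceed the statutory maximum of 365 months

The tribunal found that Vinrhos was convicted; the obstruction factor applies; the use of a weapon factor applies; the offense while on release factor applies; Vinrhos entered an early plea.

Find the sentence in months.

Sentence: 252 months

Obstruction enhancement: +49 months
Use of a weapon enhancement: +25 months
Offense while on release enhancement: +33 months
Adjusted term: 173 months + 49 months + 25 months + 33 months = 280 months
Early plea reduction: 10% of 280 months = 28 months (rounded down)
After reduction: 280 − 28 = 252 months
Cap at 365 months: 252 months is within the cap, no reduction.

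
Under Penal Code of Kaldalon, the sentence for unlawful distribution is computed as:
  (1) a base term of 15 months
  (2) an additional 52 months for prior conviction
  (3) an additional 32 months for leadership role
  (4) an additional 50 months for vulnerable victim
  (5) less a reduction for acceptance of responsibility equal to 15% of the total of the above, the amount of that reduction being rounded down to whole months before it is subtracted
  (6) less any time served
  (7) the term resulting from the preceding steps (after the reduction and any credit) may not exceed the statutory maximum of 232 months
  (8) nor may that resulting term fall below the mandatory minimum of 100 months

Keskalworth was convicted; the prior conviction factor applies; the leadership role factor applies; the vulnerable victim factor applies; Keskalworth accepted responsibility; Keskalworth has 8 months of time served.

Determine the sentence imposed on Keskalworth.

Prior conviction enhancement: +52 months
Leadership role enhancement: +32 months
Vulnerable victim enhancement: +50 months
Adjusted term: 15 months + 52 months + 32 months + 50 months = 149 months
Acceptance of responsibility reduction: 15% of 149 months = 22 months (rounded down)
After reduction: 149 − 22 = 127 months
Less time served: 127 months − 8 months = 119 months
Cap at 232 months: 119 months is within the cap, no reduction.
Minimum 100 months: 119 months meets the minimum, no increase.

119 months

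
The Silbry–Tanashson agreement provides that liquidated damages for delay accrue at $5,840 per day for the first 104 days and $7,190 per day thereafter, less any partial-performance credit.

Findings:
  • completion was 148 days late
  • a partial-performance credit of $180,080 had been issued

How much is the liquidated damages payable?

First 104 days: 104 × $5,840 = $607,360
Remaining days: (148 − 104) × $7,190 = $316,360
Accrued per-day damages: $607,360 + $316,360 = $923,720
Less partial-performance credit: $923,720 − $180,080 = $743,640

$743,640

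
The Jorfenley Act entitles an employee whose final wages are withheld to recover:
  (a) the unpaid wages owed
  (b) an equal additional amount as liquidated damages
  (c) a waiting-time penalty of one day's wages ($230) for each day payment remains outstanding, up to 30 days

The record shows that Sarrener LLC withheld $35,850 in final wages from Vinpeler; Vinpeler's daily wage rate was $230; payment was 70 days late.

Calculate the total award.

$78,600

Liquidated damages (equal amount): $35,850
Penalty days: min(70, 30) = 30
Waiting-time penalty: 30 × $230 = $6,900
Total award: $35,850 + $35,850 + $6,900 = $78,600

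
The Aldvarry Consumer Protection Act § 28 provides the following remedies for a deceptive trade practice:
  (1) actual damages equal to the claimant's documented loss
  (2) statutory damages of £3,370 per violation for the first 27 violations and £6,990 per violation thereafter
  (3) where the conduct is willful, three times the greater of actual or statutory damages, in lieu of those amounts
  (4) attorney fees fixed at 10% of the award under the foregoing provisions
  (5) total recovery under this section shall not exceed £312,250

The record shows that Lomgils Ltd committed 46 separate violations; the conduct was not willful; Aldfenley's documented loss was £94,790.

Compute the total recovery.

First 27 violations: 27 × £3,370 = £90,990
Remaining violations: (46 − 27) × £6,990 = £132,810
Statutory damages: £90,990 + £132,810 = £223,800
Conduct not willful: the in-lieu enhancement does not apply.
Actual plus statutory damages: £94,790 + £223,800 = £318,590
Attorney fees: 10% of £318,590 = £31,859
Total before cap: £318,590 + £31,859 = £350,449
Cap at £312,250: £350,449 exceeds the cap → £312,250

£312,250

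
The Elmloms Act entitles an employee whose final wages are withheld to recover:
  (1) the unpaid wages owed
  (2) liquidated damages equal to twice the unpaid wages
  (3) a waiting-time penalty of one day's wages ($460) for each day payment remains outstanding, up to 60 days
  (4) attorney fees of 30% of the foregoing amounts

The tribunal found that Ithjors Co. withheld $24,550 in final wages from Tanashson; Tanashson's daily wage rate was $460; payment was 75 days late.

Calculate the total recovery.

Doubled: 2 × $24,550 = $49,100
Penalty days: min(75, 60) = 60
Waiting-time penalty: 60 × $460 = $27,600
Subtotal: $24,550 + $49,100 + $27,600 = $101,250
Attorney fees: 30% of $101,250 = $30,375
Total award: $101,250 + $30,375 = $131,625

$131,625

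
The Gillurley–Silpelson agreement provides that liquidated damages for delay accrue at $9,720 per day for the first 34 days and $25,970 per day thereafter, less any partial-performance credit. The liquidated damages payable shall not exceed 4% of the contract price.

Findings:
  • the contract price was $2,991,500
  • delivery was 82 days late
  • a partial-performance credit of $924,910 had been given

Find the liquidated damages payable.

First 34 days: 34 × $9,720 = $330,480
Remaining days: (82 − 34) × $25,970 = $1,246,560
Accrued per-day damages: $330,480 + $1,246,560 = $1,577,040
Less partial-performance credit: $1,577,040 − $924,910 = $652,130
Cap: 4% of $2,991,500 = $119,660
Cap at $119,660: $652,130 exceeds the cap → $119,660

$119,660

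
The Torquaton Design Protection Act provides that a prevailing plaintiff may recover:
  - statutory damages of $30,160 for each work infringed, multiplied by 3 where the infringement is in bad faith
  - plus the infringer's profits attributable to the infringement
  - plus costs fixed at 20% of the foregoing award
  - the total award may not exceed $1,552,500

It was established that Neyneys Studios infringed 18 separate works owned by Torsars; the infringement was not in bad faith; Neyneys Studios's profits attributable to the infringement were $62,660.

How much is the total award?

Statutory damages: 18 × $30,160 = $542,880
Infringement not in bad faith: no ×3 enhancement.
Combined award: $542,880 + $62,660 = $605,540
Costs: 20% of $605,540 = $121,108
Award plus costs: $605,540 + $121,108 = $726,648
Cap at $1,552,500: $726,648 is within the cap, no reduction.

$726,648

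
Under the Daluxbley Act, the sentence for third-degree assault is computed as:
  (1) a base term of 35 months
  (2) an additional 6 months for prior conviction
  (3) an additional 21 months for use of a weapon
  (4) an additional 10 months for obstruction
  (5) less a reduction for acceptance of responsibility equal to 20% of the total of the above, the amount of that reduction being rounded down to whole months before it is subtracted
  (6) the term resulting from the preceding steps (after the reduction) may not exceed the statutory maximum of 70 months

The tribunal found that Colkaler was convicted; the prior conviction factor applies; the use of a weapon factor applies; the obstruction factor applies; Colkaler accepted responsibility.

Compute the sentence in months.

58 months

Prior conviction enhancement: +6 months
Use of a weapon enhancement: +21 months
Obstruction enhancement: +10 months
Adjusted term: 35 months + 6 months + 21 months + 10 months = 72 months
Acceptance of responsibility reduction: 20% of 72 months = 14 months (rounded down)
After reduction: 72 − 14 = 58 months
Cap at 70 months: 58 months is within the cap, no reduction.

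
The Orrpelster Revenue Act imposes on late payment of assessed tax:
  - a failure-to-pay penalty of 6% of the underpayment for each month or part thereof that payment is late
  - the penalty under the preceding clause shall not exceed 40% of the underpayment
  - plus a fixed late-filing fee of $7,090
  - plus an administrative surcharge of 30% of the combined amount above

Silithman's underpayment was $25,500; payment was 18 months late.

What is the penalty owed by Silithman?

Accrued rate: 6% × 18 = 108%, capped at 40% → 40%
Failure-to-pay penalty: 40% of $25,500 = $10,200
Penalty before surcharge: $10,200 + $7,090 = $17,290
Administrative surcharge: 30% of $17,290 = $5,187
Total penalty: $17,290 + $5,187 = $22,477

$22,477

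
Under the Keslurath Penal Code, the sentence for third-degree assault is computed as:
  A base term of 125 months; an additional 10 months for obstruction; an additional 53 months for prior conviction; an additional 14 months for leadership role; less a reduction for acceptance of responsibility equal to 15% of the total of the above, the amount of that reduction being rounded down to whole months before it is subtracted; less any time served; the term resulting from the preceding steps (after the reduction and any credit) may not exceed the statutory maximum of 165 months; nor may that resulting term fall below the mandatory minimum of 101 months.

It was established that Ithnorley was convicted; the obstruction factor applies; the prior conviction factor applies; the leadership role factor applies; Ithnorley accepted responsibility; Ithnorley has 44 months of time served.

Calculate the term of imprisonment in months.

128 months

Obstruction enhancement: +10 months
Prior conviction enhancement: +53 months
Leadership role enhancement: +14 months
Adjusted term: 125 months + 10 months + 53 months + 14 months = 202 months
Acceptance of responsibility reduction: 15% of 202 months = 30 months (rounded down)
After reduction: 202 − 30 = 172 months
Less time served: 172 months − 44 months = 128 months
Cap at 165 months: 128 months is within the cap, no reduction.
Minimum 101 months: 128 months meets the minimum, no increase.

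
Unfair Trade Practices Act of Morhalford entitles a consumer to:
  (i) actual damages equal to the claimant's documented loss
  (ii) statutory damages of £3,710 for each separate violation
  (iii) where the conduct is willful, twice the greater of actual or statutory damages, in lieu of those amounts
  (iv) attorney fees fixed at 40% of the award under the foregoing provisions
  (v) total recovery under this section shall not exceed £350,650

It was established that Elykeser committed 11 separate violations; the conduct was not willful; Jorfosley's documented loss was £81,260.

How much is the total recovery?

Statutory damages: 11 × £3,710 = £40,810
Conduct not willful: the in-lieu enhancement does not apply.
Actual plus statutory damages: £81,260 + £40,810 = £122,070
Attorney fees: 40% of £122,070 = £48,828
Total before cap: £122,070 + £48,828 = £170,898
Cap at £350,650: £170,898 is within the cap, no reduction.

Total recovery: £170,898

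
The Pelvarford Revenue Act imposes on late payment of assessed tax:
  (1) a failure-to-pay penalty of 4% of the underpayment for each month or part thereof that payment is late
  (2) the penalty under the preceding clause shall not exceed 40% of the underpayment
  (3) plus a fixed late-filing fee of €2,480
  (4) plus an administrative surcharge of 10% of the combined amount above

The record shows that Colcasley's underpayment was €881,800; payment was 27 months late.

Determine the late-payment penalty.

€390,720

Accrued rate: 4% × 27 = 108%, capped at 40% → 40%
Failure-to-pay penalty: 40% of €881,800 = €352,720
Penalty before surcharge: €352,720 + €2,480 = €355,200
Administrative surcharge: 10% of €355,200 = €35,520
Total penalty: €355,200 + €35,520 = €390,720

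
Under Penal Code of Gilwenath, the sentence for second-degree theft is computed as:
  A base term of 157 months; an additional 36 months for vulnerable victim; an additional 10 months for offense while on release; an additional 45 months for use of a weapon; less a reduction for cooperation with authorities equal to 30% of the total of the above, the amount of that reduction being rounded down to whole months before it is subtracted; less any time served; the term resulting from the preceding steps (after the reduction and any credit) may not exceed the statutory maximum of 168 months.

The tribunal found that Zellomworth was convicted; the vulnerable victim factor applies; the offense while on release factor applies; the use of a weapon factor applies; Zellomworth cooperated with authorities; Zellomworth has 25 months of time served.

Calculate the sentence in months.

149 months

Vulnerable victim enhancement: +36 months
Offense while on release enhancement: +10 months
Use of a weapon enhancement: +45 months
Adjusted term: 157 months + 36 months + 10 months + 45 months = 248 months
Cooperation with authorities reduction: 30% of 248 months = 74 months (rounded down)
After reduction: 248 − 74 = 174 months
Less time served: 174 months − 25 months = 149 months
Cap at 168 months: 149 months is within the cap, no reduction.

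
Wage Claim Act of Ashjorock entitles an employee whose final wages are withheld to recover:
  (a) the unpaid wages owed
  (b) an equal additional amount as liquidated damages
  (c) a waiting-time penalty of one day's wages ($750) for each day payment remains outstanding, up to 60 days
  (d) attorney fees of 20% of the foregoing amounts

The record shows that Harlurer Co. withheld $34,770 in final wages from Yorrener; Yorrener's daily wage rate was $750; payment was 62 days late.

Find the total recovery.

Liquidated damages (equal amount): $34,770
Penalty days: min(62, 60) = 60
Waiting-time penalty: 60 × $750 = $45,000
Subtotal: $34,770 + $34,770 + $45,000 = $114,540
Attorney fees: 20% of $114,540 = $22,908
Total award: $114,540 + $22,908 = $137,448

$137,448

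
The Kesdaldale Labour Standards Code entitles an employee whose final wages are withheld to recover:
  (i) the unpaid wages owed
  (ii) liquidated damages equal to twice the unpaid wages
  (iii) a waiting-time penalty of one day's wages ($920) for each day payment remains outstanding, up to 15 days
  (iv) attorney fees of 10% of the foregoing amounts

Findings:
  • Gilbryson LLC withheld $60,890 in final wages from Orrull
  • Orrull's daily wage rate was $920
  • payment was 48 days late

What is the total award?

Doubled: 2 × $60,890 = $121,780
Penalty days: min(48, 15) = 15
Waiting-time penalty: 15 × $920 = $13,800
Subtotal: $60,890 + $121,780 + $13,800 = $196,470
Attorney fees: 10% of $196,470 = $19,647
Total award: $196,470 + $19,647 = $216,117

$216,117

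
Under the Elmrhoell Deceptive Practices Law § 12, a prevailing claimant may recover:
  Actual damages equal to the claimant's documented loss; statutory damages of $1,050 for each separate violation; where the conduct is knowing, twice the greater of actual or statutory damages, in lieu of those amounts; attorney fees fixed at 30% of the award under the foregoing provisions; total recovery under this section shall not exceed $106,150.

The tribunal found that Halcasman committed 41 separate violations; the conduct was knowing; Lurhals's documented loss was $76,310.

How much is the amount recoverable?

$106,150

Statutory damages: 41 × $1,050 = $43,050
Greater of actual damages ($76,310) or statutory damages ($43,050): $76,310
Doubled: 2 × $76,310 = $152,620
Attorney fees: 30% of $152,620 = $45,786
Total before cap: $152,620 + $45,786 = $198,406
Cap at $106,150: $198,406 exceeds the cap → $106,150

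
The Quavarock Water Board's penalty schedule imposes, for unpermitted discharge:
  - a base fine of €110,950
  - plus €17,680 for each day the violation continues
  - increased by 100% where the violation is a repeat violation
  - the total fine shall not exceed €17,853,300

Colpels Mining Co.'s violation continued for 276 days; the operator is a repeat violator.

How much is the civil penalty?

€9,981,260

Per-day component: 276 × €17,680 = €4,879,680
Base plus per-day: €110,950 + €4,879,680 = €4,990,630
Enhancement: 100% of €4,990,630 = €4,990,630
Enhanced fine: €4,990,630 + €4,990,630 = €9,981,260
Cap at €17,853,300: €9,981,260 is within the cap, no reduction.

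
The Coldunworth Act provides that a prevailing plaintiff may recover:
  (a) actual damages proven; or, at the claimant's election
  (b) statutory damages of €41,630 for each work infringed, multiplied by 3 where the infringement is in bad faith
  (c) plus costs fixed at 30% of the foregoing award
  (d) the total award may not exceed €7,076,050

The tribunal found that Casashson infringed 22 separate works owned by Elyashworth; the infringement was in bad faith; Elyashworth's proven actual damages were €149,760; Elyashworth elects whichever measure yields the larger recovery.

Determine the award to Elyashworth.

€3,571,854

Statutory damages: 22 × €41,630 = €915,860
Trebled: 3 × €915,860 = €2,747,580
Greater of actual damages (€149,760) or enhanced statutory damages (€2,747,580): €2,747,580
Costs: 30% of €2,747,580 = €824,274
Award plus costs: €2,747,580 + €824,274 = €3,571,854
Cap at €7,076,050: €3,571,854 is within the cap, no reduction.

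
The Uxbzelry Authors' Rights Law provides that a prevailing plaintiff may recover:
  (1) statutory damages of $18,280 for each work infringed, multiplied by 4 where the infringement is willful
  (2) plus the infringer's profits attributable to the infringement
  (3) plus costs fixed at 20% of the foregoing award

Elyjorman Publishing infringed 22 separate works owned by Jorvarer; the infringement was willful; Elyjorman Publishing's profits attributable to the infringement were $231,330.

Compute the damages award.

$2,207,964

Statutory damages: 22 × $18,280 = $402,160
Multiplied by 4: 4 × $402,160 = $1,608,640
Combined award: $1,608,640 + $231,330 = $1,839,970
Costs: 20% of $1,839,970 = $367,994
Award plus costs: $1,839,970 + $367,994 = $2,207,964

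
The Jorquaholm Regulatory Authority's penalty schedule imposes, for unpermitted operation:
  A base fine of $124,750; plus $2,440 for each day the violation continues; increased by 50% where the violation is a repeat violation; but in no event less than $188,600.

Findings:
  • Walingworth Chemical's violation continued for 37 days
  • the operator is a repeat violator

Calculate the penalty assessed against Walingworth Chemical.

Per-day component: 37 × $2,440 = $90,280
Base plus per-day: $124,750 + $90,280 = $215,030
Enhancement: 50% of $215,030 = $107,515
Enhanced fine: $215,030 + $107,515 = $322,545
Minimum $188,600: $322,545 meets the minimum, no increase.

Civil penalty: $322,545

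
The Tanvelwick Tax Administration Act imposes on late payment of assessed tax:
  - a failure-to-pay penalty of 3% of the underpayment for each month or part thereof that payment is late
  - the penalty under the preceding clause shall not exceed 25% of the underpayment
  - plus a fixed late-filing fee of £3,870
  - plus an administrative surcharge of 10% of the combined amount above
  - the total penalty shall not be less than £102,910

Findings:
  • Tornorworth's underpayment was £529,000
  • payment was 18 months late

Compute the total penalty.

£149,732

Accrued rate: 3% × 18 = 54%, capped at 25% → 25%
Failure-to-pay penalty: 25% of £529,000 = £132,250
Penalty before surcharge: £132,250 + £3,870 = £136,120
Administrative surcharge: 10% of £136,120 = £13,612
Total penalty: £136,120 + £13,612 = £149,732
Minimum £102,910: £149,732 meets the minimum, no increase.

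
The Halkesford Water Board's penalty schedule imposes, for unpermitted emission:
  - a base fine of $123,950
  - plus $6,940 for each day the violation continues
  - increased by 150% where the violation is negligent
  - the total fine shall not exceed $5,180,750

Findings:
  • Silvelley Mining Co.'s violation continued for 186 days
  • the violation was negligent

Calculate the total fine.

Per-day component: 186 × $6,940 = $1,290,840
Base plus per-day: $123,950 + $1,290,840 = $1,414,790
Enhancement: 150% of $1,414,790 = $2,122,185
Enhanced fine: $1,414,790 + $2,122,185 = $3,536,975
Cap at $5,180,750: $3,536,975 is within the cap, no reduction.

$3,536,975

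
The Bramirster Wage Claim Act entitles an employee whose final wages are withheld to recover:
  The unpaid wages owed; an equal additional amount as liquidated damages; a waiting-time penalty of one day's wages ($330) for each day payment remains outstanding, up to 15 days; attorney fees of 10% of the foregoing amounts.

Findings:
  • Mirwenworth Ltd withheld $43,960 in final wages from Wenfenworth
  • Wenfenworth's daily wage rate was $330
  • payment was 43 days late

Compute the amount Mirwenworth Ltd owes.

Liquidated damages (equal amount): $43,960
Penalty days: min(43, 15) = 15
Waiting-time penalty: 15 × $330 = $4,950
Subtotal: $43,960 + $43,960 + $4,950 = $92,870
Attorney fees: 10% of $92,870 = $9,287
Total award: $92,870 + $9,287 = $102,157

$102,157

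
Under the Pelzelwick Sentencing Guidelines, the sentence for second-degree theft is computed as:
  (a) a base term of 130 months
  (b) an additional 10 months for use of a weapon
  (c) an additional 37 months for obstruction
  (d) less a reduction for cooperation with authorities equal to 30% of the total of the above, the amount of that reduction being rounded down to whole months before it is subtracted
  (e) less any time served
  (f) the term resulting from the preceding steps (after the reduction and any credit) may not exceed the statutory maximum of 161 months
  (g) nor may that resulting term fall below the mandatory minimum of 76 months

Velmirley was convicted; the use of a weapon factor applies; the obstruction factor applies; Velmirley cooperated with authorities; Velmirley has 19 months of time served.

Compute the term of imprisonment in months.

Use of a weapon enhancement: +10 months
Obstruction enhancement: +37 months
Adjusted term: 130 months + 10 months + 37 months = 177 months
Cooperation with authorities reduction: 30% of 177 months = 53 months (rounded down)
After reduction: 177 − 53 = 124 months
Less time served: 124 months − 19 months = 105 months
Cap at 161 months: 105 months is within the cap, no reduction.
Minimum 76 months: 105 months meets the minimum, no increase.

Sentence: 105 months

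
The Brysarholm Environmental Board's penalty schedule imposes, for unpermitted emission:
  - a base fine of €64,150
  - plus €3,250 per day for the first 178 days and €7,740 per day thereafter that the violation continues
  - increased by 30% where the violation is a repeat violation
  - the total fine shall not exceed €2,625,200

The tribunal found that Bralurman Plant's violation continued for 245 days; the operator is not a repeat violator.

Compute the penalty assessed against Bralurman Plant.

Civil penalty: €1,161,230

First 178 days: 178 × €3,250 = €578,500
Remaining days: (245 − 178) × €7,740 = €518,580
Per-day component: €578,500 + €518,580 = €1,097,080
Base plus per-day: €64,150 + €1,097,080 = €1,161,230
The operator is not a repeat violator: no 30% increase.
Cap at €2,625,200: €1,161,230 is within the cap, no reduction.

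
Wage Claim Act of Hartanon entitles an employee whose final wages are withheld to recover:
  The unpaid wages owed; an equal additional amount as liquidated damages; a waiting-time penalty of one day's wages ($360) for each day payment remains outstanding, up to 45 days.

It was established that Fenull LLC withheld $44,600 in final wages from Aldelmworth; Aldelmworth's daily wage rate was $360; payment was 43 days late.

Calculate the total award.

$104,680

Liquidated damages (equal amount): $44,600
Penalty days: min(43, 45) = 43
Waiting-time penalty: 43 × $360 = $15,480
Total award: $44,600 + $44,600 + $15,480 = $104,680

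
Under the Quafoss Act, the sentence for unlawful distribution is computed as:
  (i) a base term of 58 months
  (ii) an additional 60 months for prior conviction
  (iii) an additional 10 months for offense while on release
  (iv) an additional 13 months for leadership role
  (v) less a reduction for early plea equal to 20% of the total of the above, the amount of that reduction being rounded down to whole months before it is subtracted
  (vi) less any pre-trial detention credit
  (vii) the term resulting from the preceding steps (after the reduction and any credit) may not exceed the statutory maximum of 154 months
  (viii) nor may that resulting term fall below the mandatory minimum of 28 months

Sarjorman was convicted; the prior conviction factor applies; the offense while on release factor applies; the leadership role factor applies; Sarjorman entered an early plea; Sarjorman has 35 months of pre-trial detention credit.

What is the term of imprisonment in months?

78 months

Prior conviction enhancement: +60 months
Offense while on release enhancement: +10 months
Leadership role enhancement: +13 months
Adjusted term: 58 months + 60 months + 10 months + 13 months = 141 months
Early plea reduction: 20% of 141 months = 28 months (rounded down)
After reduction: 141 − 28 = 113 months
Less pre-trial detention credit: 113 months − 35 months = 78 months
Cap at 154 months: 78 months is within the cap, no reduction.
Minimum 28 months: 78 months meets the minimum, no increase.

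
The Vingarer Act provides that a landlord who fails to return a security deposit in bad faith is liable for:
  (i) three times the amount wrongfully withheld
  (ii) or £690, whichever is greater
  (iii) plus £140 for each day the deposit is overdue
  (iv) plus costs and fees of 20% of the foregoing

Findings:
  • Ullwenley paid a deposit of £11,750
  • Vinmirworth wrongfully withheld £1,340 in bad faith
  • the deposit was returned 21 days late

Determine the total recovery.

Trebled: 3 × £1,340 = £4,020
Minimum £690: £4,020 meets the minimum, no increase.
Late-return penalty: 21 × £140 = £2,940
Damages plus late penalty: £4,020 + £2,940 = £6,960
Costs and fees: 20% of £6,960 = £1,392
Total recovery: £6,960 + £1,392 = £8,352

£8,352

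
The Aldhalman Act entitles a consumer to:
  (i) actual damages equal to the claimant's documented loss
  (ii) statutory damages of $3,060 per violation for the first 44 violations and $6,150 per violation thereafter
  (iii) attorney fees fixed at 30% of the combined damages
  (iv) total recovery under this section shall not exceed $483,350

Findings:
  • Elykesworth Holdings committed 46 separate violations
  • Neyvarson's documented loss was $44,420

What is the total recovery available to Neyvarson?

$248,768

First 44 violations: 44 × $3,060 = $134,640
Remaining violations: (46 − 44) × $6,150 = $12,300
Statutory damages: $134,640 + $12,300 = $146,940
Combined damages: $44,420 + $146,940 = $191,360
Attorney fees: 30% of $191,360 = $57,408
Total before cap: $191,360 + $57,408 = $248,768
Cap at $483,350: $248,768 is within the cap, no reduction.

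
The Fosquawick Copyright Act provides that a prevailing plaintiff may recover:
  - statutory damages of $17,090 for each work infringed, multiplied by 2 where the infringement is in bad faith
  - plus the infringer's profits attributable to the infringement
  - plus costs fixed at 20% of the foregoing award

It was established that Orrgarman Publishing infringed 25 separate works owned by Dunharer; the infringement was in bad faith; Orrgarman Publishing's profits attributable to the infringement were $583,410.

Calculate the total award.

$1,725,492

Statutory damages: 25 × $17,090 = $427,250
Doubled: 2 × $427,250 = $854,500
Combined award: $854,500 + $583,410 = $1,437,910
Costs: 20% of $1,437,910 = $287,582
Award plus costs: $1,437,910 + $287,582 = $1,725,492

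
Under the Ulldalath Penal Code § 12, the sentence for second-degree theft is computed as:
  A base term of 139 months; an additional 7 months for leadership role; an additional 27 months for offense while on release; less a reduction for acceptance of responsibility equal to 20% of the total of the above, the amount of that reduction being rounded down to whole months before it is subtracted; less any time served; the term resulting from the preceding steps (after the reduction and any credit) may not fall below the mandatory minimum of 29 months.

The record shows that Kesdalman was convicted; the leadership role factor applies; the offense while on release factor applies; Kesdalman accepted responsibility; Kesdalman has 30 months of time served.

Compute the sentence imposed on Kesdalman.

Leadership role enhancement: +7 months
Offense while on release enhancement: +27 months
Adjusted term: 139 months + 7 months + 27 months = 173 months
Acceptance of responsibility reduction: 20% of 173 months = 34 months (rounded down)
After reduction: 173 − 34 = 139 months
Less time served: 139 months − 30 months = 109 months
Minimum 29 months: 109 months meets the minimum, no increase.

Sentence: 109 months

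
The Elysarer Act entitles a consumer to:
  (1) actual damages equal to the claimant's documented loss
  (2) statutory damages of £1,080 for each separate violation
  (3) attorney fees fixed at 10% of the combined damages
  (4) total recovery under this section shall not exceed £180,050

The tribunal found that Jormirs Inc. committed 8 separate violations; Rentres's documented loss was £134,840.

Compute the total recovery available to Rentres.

£157,828

Statutory damages: 8 × £1,080 = £8,640
Combined damages: £134,840 + £8,640 = £143,480
Attorney fees: 10% of £143,480 = £14,348
Total before cap: £143,480 + £14,348 = £157,828
Cap at £180,050: £157,828 is within the cap, no reduction.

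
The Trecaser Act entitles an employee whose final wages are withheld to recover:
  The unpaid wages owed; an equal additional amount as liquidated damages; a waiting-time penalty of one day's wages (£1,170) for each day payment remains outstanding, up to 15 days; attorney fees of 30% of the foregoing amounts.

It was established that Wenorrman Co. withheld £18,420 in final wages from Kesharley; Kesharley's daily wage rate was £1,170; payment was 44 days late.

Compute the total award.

£70,707

Liquidated damages (equal amount): £18,420
Penalty days: min(44, 15) = 15
Waiting-time penalty: 15 × £1,170 = £17,550
Subtotal: £18,420 + £18,420 + £17,550 = £54,390
Attorney fees: 30% of £54,390 = £16,317
Total award: £54,390 + £16,317 = £70,707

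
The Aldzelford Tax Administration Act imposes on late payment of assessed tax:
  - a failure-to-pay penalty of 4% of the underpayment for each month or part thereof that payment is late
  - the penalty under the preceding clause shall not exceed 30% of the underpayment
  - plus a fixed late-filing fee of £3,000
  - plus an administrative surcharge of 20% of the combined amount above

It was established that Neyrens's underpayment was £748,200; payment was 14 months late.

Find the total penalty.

Accrued rate: 4% × 14 = 56%, capped at 30% → 30%
Failure-to-pay penalty: 30% of £748,200 = £224,460
Penalty before surcharge: £224,460 + £3,000 = £227,460
Administrative surcharge: 20% of £227,460 = £45,492
Total penalty: £227,460 + £45,492 = £272,952

£272,952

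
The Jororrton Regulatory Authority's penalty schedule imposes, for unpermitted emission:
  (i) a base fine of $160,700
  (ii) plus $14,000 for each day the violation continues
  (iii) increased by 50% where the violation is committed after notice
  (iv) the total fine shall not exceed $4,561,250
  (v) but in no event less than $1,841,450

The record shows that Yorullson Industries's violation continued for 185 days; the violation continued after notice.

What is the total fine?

Per-day component: 185 × $14,000 = $2,590,000
Base plus per-day: $160,700 + $2,590,000 = $2,750,700
Enhancement: 50% of $2,750,700 = $1,375,350
Enhanced fine: $2,750,700 + $1,375,350 = $4,126,050
Cap at $4,561,250: $4,126,050 is within the cap, no reduction.
Minimum $1,841,450: $4,126,050 meets the minimum, no increase.

$4,126,050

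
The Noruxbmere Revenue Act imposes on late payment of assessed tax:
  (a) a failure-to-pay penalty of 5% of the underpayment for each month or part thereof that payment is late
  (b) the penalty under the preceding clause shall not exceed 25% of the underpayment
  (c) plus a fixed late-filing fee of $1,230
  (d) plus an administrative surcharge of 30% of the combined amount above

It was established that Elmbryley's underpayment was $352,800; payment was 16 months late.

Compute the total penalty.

Accrued rate: 5% × 16 = 80%, capped at 25% → 25%
Failure-to-pay penalty: 25% of $352,800 = $88,200
Penalty before surcharge: $88,200 + $1,230 = $89,430
Administrative surcharge: 30% of $89,430 = $26,829
Total penalty: $89,430 + $26,829 = $116,259

$116,259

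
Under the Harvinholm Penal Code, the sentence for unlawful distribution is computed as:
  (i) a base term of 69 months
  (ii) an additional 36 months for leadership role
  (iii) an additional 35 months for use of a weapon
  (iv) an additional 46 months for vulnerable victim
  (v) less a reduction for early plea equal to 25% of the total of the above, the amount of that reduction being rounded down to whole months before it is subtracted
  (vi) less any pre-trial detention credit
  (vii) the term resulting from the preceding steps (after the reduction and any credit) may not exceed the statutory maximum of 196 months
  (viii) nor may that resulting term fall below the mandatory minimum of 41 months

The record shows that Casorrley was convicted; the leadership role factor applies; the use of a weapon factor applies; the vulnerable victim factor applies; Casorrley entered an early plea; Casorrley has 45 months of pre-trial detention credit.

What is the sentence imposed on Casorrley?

Sentence: 95 months

Leadership role enhancement: +36 months
Use of a weapon enhancement: +35 months
Vulnerable victim enhancement: +46 months
Adjusted term: 69 months + 36 months + 35 months + 46 months = 186 months
Early plea reduction: 25% of 186 months = 46 months (rounded down)
After reduction: 186 − 46 = 140 months
Less pre-trial detention credit: 140 months − 45 months = 95 months
Cap at 196 months: 95 months is within the cap, no reduction.
Minimum 41 months: 95 months meets the minimum, no increase.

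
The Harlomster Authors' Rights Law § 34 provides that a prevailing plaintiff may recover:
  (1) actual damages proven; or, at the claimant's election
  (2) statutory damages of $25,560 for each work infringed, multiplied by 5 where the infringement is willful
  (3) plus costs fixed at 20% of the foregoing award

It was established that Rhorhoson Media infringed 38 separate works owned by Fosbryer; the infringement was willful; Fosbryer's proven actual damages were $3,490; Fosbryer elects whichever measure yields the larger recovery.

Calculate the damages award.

$5,827,680

Statutory damages: 38 × $25,560 = $971,280
Multiplied by 5: 5 × $971,280 = $4,856,400
Greater of actual damages ($3,490) or enhanced statutory damages ($4,856,400): $4,856,400
Costs: 20% of $4,856,400 = $971,280
Award plus costs: $4,856,400 + $971,280 = $5,827,680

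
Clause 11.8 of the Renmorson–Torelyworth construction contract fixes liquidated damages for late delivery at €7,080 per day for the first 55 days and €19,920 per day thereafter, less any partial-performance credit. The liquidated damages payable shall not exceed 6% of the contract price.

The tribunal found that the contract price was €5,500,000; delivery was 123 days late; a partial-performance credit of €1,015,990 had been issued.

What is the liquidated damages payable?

€330,000

First 55 days: 55 × €7,080 = €389,400
Remaining days: (123 − 55) × €19,920 = €1,354,560
Accrued per-day damages: €389,400 + €1,354,560 = €1,743,960
Less partial-performance credit: €1,743,960 − €1,015,990 = €727,970
Cap: 6% of €5,500,000 = €330,000
Cap at €330,000: €727,970 exceeds the cap → €330,000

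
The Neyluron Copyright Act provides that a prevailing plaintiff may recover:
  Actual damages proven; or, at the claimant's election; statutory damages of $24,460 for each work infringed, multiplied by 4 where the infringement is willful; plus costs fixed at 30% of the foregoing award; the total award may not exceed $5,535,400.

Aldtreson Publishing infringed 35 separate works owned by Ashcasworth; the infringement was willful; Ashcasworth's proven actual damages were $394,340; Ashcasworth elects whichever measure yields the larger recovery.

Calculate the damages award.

Award: $4,451,720

Statutory damages: 35 × $24,460 = $856,100
Multiplied by 4: 4 × $856,100 = $3,424,400
Greater of actual damages ($394,340) or enhanced statutory damages ($3,424,400): $3,424,400
Costs: 30% of $3,424,400 = $1,027,320
Award plus costs: $3,424,400 + $1,027,320 = $4,451,720
Cap at $5,535,400: $4,451,720 is within the cap, no reduction.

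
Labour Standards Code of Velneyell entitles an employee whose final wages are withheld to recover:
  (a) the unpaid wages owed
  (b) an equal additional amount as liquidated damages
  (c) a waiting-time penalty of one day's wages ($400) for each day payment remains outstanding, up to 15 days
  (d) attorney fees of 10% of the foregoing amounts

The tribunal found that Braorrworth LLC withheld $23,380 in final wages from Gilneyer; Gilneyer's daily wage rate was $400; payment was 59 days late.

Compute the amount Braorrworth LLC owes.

$58,036

Liquidated damages (equal amount): $23,380
Penalty days: min(59, 15) = 15
Waiting-time penalty: 15 × $400 = $6,000
Subtotal: $23,380 + $23,380 + $6,000 = $52,760
Attorney fees: 10% of $52,760 = $5,276
Total award: $52,760 + $5,276 = $58,036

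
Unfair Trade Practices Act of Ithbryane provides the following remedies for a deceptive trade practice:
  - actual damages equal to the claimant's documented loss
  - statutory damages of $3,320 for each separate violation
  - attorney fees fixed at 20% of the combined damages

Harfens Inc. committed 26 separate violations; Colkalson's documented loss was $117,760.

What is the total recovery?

Statutory damages: 26 × $3,320 = $86,320
Combined damages: $117,760 + $86,320 = $204,080
Attorney fees: 20% of $204,080 = $40,816
Total recovery: $204,080 + $40,816 = $244,896

$244,896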